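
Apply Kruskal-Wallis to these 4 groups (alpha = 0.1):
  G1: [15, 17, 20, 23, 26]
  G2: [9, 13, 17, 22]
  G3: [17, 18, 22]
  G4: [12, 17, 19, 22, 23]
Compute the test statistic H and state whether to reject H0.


Step 1: Combine all N = 17 observations and assign midranks.
sorted (value, group, rank): (9,G2,1), (12,G4,2), (13,G2,3), (15,G1,4), (17,G1,6.5), (17,G2,6.5), (17,G3,6.5), (17,G4,6.5), (18,G3,9), (19,G4,10), (20,G1,11), (22,G2,13), (22,G3,13), (22,G4,13), (23,G1,15.5), (23,G4,15.5), (26,G1,17)
Step 2: Sum ranks within each group.
R_1 = 54 (n_1 = 5)
R_2 = 23.5 (n_2 = 4)
R_3 = 28.5 (n_3 = 3)
R_4 = 47 (n_4 = 5)
Step 3: H = 12/(N(N+1)) * sum(R_i^2/n_i) - 3(N+1)
     = 12/(17*18) * (54^2/5 + 23.5^2/4 + 28.5^2/3 + 47^2/5) - 3*18
     = 0.039216 * 1433.81 - 54
     = 2.227941.
Step 4: Ties present; correction factor C = 1 - 90/(17^3 - 17) = 0.981618. Corrected H = 2.227941 / 0.981618 = 2.269663.
Step 5: Under H0, H ~ chi^2(3); p-value = 0.518358.
Step 6: alpha = 0.1. fail to reject H0.

H = 2.2697, df = 3, p = 0.518358, fail to reject H0.


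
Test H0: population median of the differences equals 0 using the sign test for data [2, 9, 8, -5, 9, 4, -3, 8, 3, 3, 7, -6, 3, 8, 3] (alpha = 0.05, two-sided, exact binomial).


Step 1: Discard zero differences. Original n = 15; n_eff = number of nonzero differences = 15.
Nonzero differences (with sign): +2, +9, +8, -5, +9, +4, -3, +8, +3, +3, +7, -6, +3, +8, +3
Step 2: Count signs: positive = 12, negative = 3.
Step 3: Under H0: P(positive) = 0.5, so the number of positives S ~ Bin(15, 0.5).
Step 4: Two-sided exact p-value = sum of Bin(15,0.5) probabilities at or below the observed probability = 0.035156.
Step 5: alpha = 0.05. reject H0.

n_eff = 15, pos = 12, neg = 3, p = 0.035156, reject H0.


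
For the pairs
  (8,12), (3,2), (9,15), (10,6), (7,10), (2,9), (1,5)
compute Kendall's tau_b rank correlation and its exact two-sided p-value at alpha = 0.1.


Step 1: Enumerate the 21 unordered pairs (i,j) with i<j and classify each by sign(x_j-x_i) * sign(y_j-y_i).
  (1,2):dx=-5,dy=-10->C; (1,3):dx=+1,dy=+3->C; (1,4):dx=+2,dy=-6->D; (1,5):dx=-1,dy=-2->C
  (1,6):dx=-6,dy=-3->C; (1,7):dx=-7,dy=-7->C; (2,3):dx=+6,dy=+13->C; (2,4):dx=+7,dy=+4->C
  (2,5):dx=+4,dy=+8->C; (2,6):dx=-1,dy=+7->D; (2,7):dx=-2,dy=+3->D; (3,4):dx=+1,dy=-9->D
  (3,5):dx=-2,dy=-5->C; (3,6):dx=-7,dy=-6->C; (3,7):dx=-8,dy=-10->C; (4,5):dx=-3,dy=+4->D
  (4,6):dx=-8,dy=+3->D; (4,7):dx=-9,dy=-1->C; (5,6):dx=-5,dy=-1->C; (5,7):dx=-6,dy=-5->C
  (6,7):dx=-1,dy=-4->C
Step 2: C = 15, D = 6, total pairs = 21.
Step 3: tau = (C - D)/(n(n-1)/2) = (15 - 6)/21 = 0.428571.
Step 4: Exact two-sided p-value (enumerate n! = 5040 permutations of y under H0): p = 0.238889.
Step 5: alpha = 0.1. fail to reject H0.

tau_b = 0.4286 (C=15, D=6), p = 0.238889, fail to reject H0.


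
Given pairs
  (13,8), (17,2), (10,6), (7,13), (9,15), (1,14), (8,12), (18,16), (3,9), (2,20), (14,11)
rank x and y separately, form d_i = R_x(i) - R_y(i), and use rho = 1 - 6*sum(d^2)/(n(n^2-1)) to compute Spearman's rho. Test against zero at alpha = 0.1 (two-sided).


Step 1: Rank x and y separately (midranks; no ties here).
rank(x): 13->8, 17->10, 10->7, 7->4, 9->6, 1->1, 8->5, 18->11, 3->3, 2->2, 14->9
rank(y): 8->3, 2->1, 6->2, 13->7, 15->9, 14->8, 12->6, 16->10, 9->4, 20->11, 11->5
Step 2: d_i = R_x(i) - R_y(i); compute d_i^2.
  (8-3)^2=25, (10-1)^2=81, (7-2)^2=25, (4-7)^2=9, (6-9)^2=9, (1-8)^2=49, (5-6)^2=1, (11-10)^2=1, (3-4)^2=1, (2-11)^2=81, (9-5)^2=16
sum(d^2) = 298.
Step 3: rho = 1 - 6*298 / (11*(11^2 - 1)) = 1 - 1788/1320 = -0.354545.
Step 4: Under H0, t = rho * sqrt((n-2)/(1-rho^2)) = -1.1375 ~ t(9).
Step 5: Two-sided p-value from the t-distribution with 9 df = 0.284693.
Step 6: alpha = 0.1. fail to reject H0.

rho = -0.3545, p = 0.284693, fail to reject H0 at alpha = 0.1.


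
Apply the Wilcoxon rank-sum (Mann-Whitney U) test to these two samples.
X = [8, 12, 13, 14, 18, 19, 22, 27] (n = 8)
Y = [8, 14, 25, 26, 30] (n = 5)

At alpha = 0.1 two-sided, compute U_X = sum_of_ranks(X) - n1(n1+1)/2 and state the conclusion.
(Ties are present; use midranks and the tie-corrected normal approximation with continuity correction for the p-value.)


Step 1: Combine and sort all 13 observations; assign midranks.
sorted (value, group): (8,X), (8,Y), (12,X), (13,X), (14,X), (14,Y), (18,X), (19,X), (22,X), (25,Y), (26,Y), (27,X), (30,Y)
ranks: 8->1.5, 8->1.5, 12->3, 13->4, 14->5.5, 14->5.5, 18->7, 19->8, 22->9, 25->10, 26->11, 27->12, 30->13
Step 2: Rank sum for X: R1 = 1.5 + 3 + 4 + 5.5 + 7 + 8 + 9 + 12 = 50.
Step 3: U_X = R1 - n1(n1+1)/2 = 50 - 8*9/2 = 50 - 36 = 14.
       U_Y = n1*n2 - U_X = 40 - 14 = 26.
Step 4: Ties are present, so use the tie-corrected normal approximation (with continuity correction) for the p-value.
Step 5: p-value = 0.419471; compare to alpha = 0.1. fail to reject H0.

U_X = 14, p = 0.419471, fail to reject H0 at alpha = 0.1.


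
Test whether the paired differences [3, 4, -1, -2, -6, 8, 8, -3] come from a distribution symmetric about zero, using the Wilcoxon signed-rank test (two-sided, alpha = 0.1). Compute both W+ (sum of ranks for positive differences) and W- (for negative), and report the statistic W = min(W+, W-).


Step 1: Drop any zero differences (none here) and take |d_i|.
|d| = [3, 4, 1, 2, 6, 8, 8, 3]
Step 2: Midrank |d_i| (ties get averaged ranks).
ranks: |3|->3.5, |4|->5, |1|->1, |2|->2, |6|->6, |8|->7.5, |8|->7.5, |3|->3.5
Step 3: Attach original signs; sum ranks with positive sign and with negative sign.
W+ = 3.5 + 5 + 7.5 + 7.5 = 23.5
W- = 1 + 2 + 6 + 3.5 = 12.5
(Check: W+ + W- = 36 should equal n(n+1)/2 = 36.)
Step 4: Test statistic W = min(W+, W-) = 12.5.
Step 5: Ties in |d|, so use the tie-corrected normal approximation.
        E[W] = n(n+1)/4 = 8*9/4 = 18.
        Tie groups: |d|=3 (t=2), |d|=8 (t=2); sum(t^3 - t) = 12.
        Var[W] = n(n+1)(2n+1)/24 - sum(t^3-t)/48 = 1224/24 - 12/48 = 50.75.
        z = (W - E[W]) / sqrt(Var[W]) = (12.5 - 18) / 7.1239 = -0.7720.
        Two-sided p = 2*Phi(z) = 0.440086.
Step 6: alpha = 0.1. fail to reject H0.

W+ = 23.5, W- = 12.5, W = min = 12.5, p = 0.440086, fail to reject H0.


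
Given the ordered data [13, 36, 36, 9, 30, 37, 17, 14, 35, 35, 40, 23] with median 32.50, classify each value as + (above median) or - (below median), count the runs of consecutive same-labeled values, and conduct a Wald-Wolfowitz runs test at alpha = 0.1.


Step 1: Compute median = 32.50; label A = above, B = below.
Labels in order: BAABBABBAAAB  (n_A = 6, n_B = 6)
Step 2: Count runs R = 7.
Step 3: Under H0 (random ordering), E[R] = 2*n_A*n_B/(n_A+n_B) + 1 = 2*6*6/12 + 1 = 7.0000.
        Var[R] = 2*n_A*n_B*(2*n_A*n_B - n_A - n_B) / ((n_A+n_B)^2 * (n_A+n_B-1)) = 4320/1584 = 2.7273.
        SD[R] = 1.6514.
Step 4: R = E[R], so z = 0 with no continuity correction.
Step 5: Two-sided p-value via normal approximation = 2*(1 - Phi(|z|)) = 1.000000.
Step 6: alpha = 0.1. fail to reject H0.

R = 7, z = 0.0000, p = 1.000000, fail to reject H0.


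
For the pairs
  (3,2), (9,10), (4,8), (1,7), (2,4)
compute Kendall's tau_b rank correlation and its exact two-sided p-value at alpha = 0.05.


Step 1: Enumerate the 10 unordered pairs (i,j) with i<j and classify each by sign(x_j-x_i) * sign(y_j-y_i).
  (1,2):dx=+6,dy=+8->C; (1,3):dx=+1,dy=+6->C; (1,4):dx=-2,dy=+5->D; (1,5):dx=-1,dy=+2->D
  (2,3):dx=-5,dy=-2->C; (2,4):dx=-8,dy=-3->C; (2,5):dx=-7,dy=-6->C; (3,4):dx=-3,dy=-1->C
  (3,5):dx=-2,dy=-4->C; (4,5):dx=+1,dy=-3->D
Step 2: C = 7, D = 3, total pairs = 10.
Step 3: tau = (C - D)/(n(n-1)/2) = (7 - 3)/10 = 0.400000.
Step 4: Exact two-sided p-value (enumerate n! = 120 permutations of y under H0): p = 0.483333.
Step 5: alpha = 0.05. fail to reject H0.

tau_b = 0.4000 (C=7, D=3), p = 0.483333, fail to reject H0.


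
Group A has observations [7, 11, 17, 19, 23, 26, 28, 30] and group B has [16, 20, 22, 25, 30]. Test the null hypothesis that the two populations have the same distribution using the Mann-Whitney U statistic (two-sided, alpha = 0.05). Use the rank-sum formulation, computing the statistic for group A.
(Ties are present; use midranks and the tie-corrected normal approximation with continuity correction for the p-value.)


Step 1: Combine and sort all 13 observations; assign midranks.
sorted (value, group): (7,X), (11,X), (16,Y), (17,X), (19,X), (20,Y), (22,Y), (23,X), (25,Y), (26,X), (28,X), (30,X), (30,Y)
ranks: 7->1, 11->2, 16->3, 17->4, 19->5, 20->6, 22->7, 23->8, 25->9, 26->10, 28->11, 30->12.5, 30->12.5
Step 2: Rank sum for X: R1 = 1 + 2 + 4 + 5 + 8 + 10 + 11 + 12.5 = 53.5.
Step 3: U_X = R1 - n1(n1+1)/2 = 53.5 - 8*9/2 = 53.5 - 36 = 17.5.
       U_Y = n1*n2 - U_X = 40 - 17.5 = 22.5.
Step 4: Ties are present, so use the tie-corrected normal approximation (with continuity correction) for the p-value.
Step 5: p-value = 0.769390; compare to alpha = 0.05. fail to reject H0.

U_X = 17.5, p = 0.769390, fail to reject H0 at alpha = 0.05.


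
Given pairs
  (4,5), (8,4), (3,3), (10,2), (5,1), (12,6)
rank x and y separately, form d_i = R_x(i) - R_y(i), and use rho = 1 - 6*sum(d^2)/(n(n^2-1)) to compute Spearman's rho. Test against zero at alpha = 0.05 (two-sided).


Step 1: Rank x and y separately (midranks; no ties here).
rank(x): 4->2, 8->4, 3->1, 10->5, 5->3, 12->6
rank(y): 5->5, 4->4, 3->3, 2->2, 1->1, 6->6
Step 2: d_i = R_x(i) - R_y(i); compute d_i^2.
  (2-5)^2=9, (4-4)^2=0, (1-3)^2=4, (5-2)^2=9, (3-1)^2=4, (6-6)^2=0
sum(d^2) = 26.
Step 3: rho = 1 - 6*26 / (6*(6^2 - 1)) = 1 - 156/210 = 0.257143.
Step 4: Under H0, t = rho * sqrt((n-2)/(1-rho^2)) = 0.5322 ~ t(4).
Step 5: Two-sided p-value from the t-distribution with 4 df = 0.622787.
Step 6: alpha = 0.05. fail to reject H0.

rho = 0.2571, p = 0.622787, fail to reject H0 at alpha = 0.05.


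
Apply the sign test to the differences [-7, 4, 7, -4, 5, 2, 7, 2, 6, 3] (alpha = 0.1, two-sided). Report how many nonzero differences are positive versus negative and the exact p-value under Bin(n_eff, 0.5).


Step 1: Discard zero differences. Original n = 10; n_eff = number of nonzero differences = 10.
Nonzero differences (with sign): -7, +4, +7, -4, +5, +2, +7, +2, +6, +3
Step 2: Count signs: positive = 8, negative = 2.
Step 3: Under H0: P(positive) = 0.5, so the number of positives S ~ Bin(10, 0.5).
Step 4: Two-sided exact p-value = sum of Bin(10,0.5) probabilities at or below the observed probability = 0.109375.
Step 5: alpha = 0.1. fail to reject H0.

n_eff = 10, pos = 8, neg = 2, p = 0.109375, fail to reject H0.


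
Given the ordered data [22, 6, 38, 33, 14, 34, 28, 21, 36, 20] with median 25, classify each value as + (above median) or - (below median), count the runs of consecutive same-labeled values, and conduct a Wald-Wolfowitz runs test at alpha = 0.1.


Step 1: Compute median = 25; label A = above, B = below.
Labels in order: BBAABAABAB  (n_A = 5, n_B = 5)
Step 2: Count runs R = 7.
Step 3: Under H0 (random ordering), E[R] = 2*n_A*n_B/(n_A+n_B) + 1 = 2*5*5/10 + 1 = 6.0000.
        Var[R] = 2*n_A*n_B*(2*n_A*n_B - n_A - n_B) / ((n_A+n_B)^2 * (n_A+n_B-1)) = 2000/900 = 2.2222.
        SD[R] = 1.4907.
Step 4: Continuity-corrected z = (R - 0.5 - E[R]) / SD[R] = (7 - 0.5 - 6.0000) / 1.4907 = 0.3354.
Step 5: Two-sided p-value via normal approximation = 2*(1 - Phi(|z|)) = 0.737316.
Step 6: alpha = 0.1. fail to reject H0.

R = 7, z = 0.3354, p = 0.737316, fail to reject H0.


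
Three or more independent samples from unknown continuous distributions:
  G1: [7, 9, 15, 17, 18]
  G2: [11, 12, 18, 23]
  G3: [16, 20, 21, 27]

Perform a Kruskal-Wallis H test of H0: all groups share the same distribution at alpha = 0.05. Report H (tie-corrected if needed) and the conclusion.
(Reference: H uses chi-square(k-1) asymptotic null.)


Step 1: Combine all N = 13 observations and assign midranks.
sorted (value, group, rank): (7,G1,1), (9,G1,2), (11,G2,3), (12,G2,4), (15,G1,5), (16,G3,6), (17,G1,7), (18,G1,8.5), (18,G2,8.5), (20,G3,10), (21,G3,11), (23,G2,12), (27,G3,13)
Step 2: Sum ranks within each group.
R_1 = 23.5 (n_1 = 5)
R_2 = 27.5 (n_2 = 4)
R_3 = 40 (n_3 = 4)
Step 3: H = 12/(N(N+1)) * sum(R_i^2/n_i) - 3(N+1)
     = 12/(13*14) * (23.5^2/5 + 27.5^2/4 + 40^2/4) - 3*14
     = 0.065934 * 699.513 - 42
     = 4.121703.
Step 4: Ties present; correction factor C = 1 - 6/(13^3 - 13) = 0.997253. Corrected H = 4.121703 / 0.997253 = 4.133058.
Step 5: Under H0, H ~ chi^2(2); p-value = 0.126625.
Step 6: alpha = 0.05. fail to reject H0.

H = 4.1331, df = 2, p = 0.126625, fail to reject H0.


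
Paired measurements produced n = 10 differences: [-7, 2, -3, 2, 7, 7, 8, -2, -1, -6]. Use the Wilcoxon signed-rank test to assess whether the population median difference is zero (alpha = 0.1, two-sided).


Step 1: Drop any zero differences (none here) and take |d_i|.
|d| = [7, 2, 3, 2, 7, 7, 8, 2, 1, 6]
Step 2: Midrank |d_i| (ties get averaged ranks).
ranks: |7|->8, |2|->3, |3|->5, |2|->3, |7|->8, |7|->8, |8|->10, |2|->3, |1|->1, |6|->6
Step 3: Attach original signs; sum ranks with positive sign and with negative sign.
W+ = 3 + 3 + 8 + 8 + 10 = 32
W- = 8 + 5 + 3 + 1 + 6 = 23
(Check: W+ + W- = 55 should equal n(n+1)/2 = 55.)
Step 4: Test statistic W = min(W+, W-) = 23.
Step 5: Ties in |d|, so use the tie-corrected normal approximation.
        E[W] = n(n+1)/4 = 10*11/4 = 27.5.
        Tie groups: |d|=2 (t=3), |d|=7 (t=3); sum(t^3 - t) = 48.
        Var[W] = n(n+1)(2n+1)/24 - sum(t^3-t)/48 = 2310/24 - 48/48 = 95.25.
        z = (W - E[W]) / sqrt(Var[W]) = (23 - 27.5) / 9.7596 = -0.4611.
        Two-sided p = 2*Phi(z) = 0.644738.
Step 6: alpha = 0.1. fail to reject H0.

W+ = 32, W- = 23, W = min = 23, p = 0.644738, fail to reject H0.


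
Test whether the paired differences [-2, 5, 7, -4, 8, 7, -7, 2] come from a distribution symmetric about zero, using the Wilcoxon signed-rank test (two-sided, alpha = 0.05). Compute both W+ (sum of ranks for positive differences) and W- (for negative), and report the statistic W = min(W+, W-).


Step 1: Drop any zero differences (none here) and take |d_i|.
|d| = [2, 5, 7, 4, 8, 7, 7, 2]
Step 2: Midrank |d_i| (ties get averaged ranks).
ranks: |2|->1.5, |5|->4, |7|->6, |4|->3, |8|->8, |7|->6, |7|->6, |2|->1.5
Step 3: Attach original signs; sum ranks with positive sign and with negative sign.
W+ = 4 + 6 + 8 + 6 + 1.5 = 25.5
W- = 1.5 + 3 + 6 = 10.5
(Check: W+ + W- = 36 should equal n(n+1)/2 = 36.)
Step 4: Test statistic W = min(W+, W-) = 10.5.
Step 5: Ties in |d|, so use the tie-corrected normal approximation.
        E[W] = n(n+1)/4 = 8*9/4 = 18.
        Tie groups: |d|=2 (t=2), |d|=7 (t=3); sum(t^3 - t) = 30.
        Var[W] = n(n+1)(2n+1)/24 - sum(t^3-t)/48 = 1224/24 - 30/48 = 50.375.
        z = (W - E[W]) / sqrt(Var[W]) = (10.5 - 18) / 7.0975 = -1.0567.
        Two-sided p = 2*Phi(z) = 0.290646.
Step 6: alpha = 0.05. fail to reject H0.

W+ = 25.5, W- = 10.5, W = min = 10.5, p = 0.290646, fail to reject H0.


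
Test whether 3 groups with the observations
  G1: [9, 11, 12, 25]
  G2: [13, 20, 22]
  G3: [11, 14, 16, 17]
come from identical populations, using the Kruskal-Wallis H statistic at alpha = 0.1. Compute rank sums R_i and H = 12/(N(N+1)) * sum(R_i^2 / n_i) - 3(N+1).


Step 1: Combine all N = 11 observations and assign midranks.
sorted (value, group, rank): (9,G1,1), (11,G1,2.5), (11,G3,2.5), (12,G1,4), (13,G2,5), (14,G3,6), (16,G3,7), (17,G3,8), (20,G2,9), (22,G2,10), (25,G1,11)
Step 2: Sum ranks within each group.
R_1 = 18.5 (n_1 = 4)
R_2 = 24 (n_2 = 3)
R_3 = 23.5 (n_3 = 4)
Step 3: H = 12/(N(N+1)) * sum(R_i^2/n_i) - 3(N+1)
     = 12/(11*12) * (18.5^2/4 + 24^2/3 + 23.5^2/4) - 3*12
     = 0.090909 * 415.625 - 36
     = 1.784091.
Step 4: Ties present; correction factor C = 1 - 6/(11^3 - 11) = 0.995455. Corrected H = 1.784091 / 0.995455 = 1.792237.
Step 5: Under H0, H ~ chi^2(2); p-value = 0.408151.
Step 6: alpha = 0.1. fail to reject H0.

H = 1.7922, df = 2, p = 0.408151, fail to reject H0.


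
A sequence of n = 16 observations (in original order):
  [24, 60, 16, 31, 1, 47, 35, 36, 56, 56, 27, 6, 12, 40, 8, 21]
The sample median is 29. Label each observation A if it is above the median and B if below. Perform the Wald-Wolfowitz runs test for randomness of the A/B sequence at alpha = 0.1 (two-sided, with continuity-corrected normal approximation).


Step 1: Compute median = 29; label A = above, B = below.
Labels in order: BABABAAAAABBBABB  (n_A = 8, n_B = 8)
Step 2: Count runs R = 9.
Step 3: Under H0 (random ordering), E[R] = 2*n_A*n_B/(n_A+n_B) + 1 = 2*8*8/16 + 1 = 9.0000.
        Var[R] = 2*n_A*n_B*(2*n_A*n_B - n_A - n_B) / ((n_A+n_B)^2 * (n_A+n_B-1)) = 14336/3840 = 3.7333.
        SD[R] = 1.9322.
Step 4: R = E[R], so z = 0 with no continuity correction.
Step 5: Two-sided p-value via normal approximation = 2*(1 - Phi(|z|)) = 1.000000.
Step 6: alpha = 0.1. fail to reject H0.

R = 9, z = 0.0000, p = 1.000000, fail to reject H0.


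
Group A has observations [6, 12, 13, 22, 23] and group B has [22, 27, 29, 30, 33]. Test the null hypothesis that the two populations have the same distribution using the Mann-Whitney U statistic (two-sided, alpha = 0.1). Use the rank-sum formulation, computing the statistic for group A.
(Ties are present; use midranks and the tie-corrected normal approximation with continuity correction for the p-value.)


Step 1: Combine and sort all 10 observations; assign midranks.
sorted (value, group): (6,X), (12,X), (13,X), (22,X), (22,Y), (23,X), (27,Y), (29,Y), (30,Y), (33,Y)
ranks: 6->1, 12->2, 13->3, 22->4.5, 22->4.5, 23->6, 27->7, 29->8, 30->9, 33->10
Step 2: Rank sum for X: R1 = 1 + 2 + 3 + 4.5 + 6 = 16.5.
Step 3: U_X = R1 - n1(n1+1)/2 = 16.5 - 5*6/2 = 16.5 - 15 = 1.5.
       U_Y = n1*n2 - U_X = 25 - 1.5 = 23.5.
Step 4: Ties are present, so use the tie-corrected normal approximation (with continuity correction) for the p-value.
Step 5: p-value = 0.027803; compare to alpha = 0.1. reject H0.

U_X = 1.5, p = 0.027803, reject H0 at alpha = 0.1.


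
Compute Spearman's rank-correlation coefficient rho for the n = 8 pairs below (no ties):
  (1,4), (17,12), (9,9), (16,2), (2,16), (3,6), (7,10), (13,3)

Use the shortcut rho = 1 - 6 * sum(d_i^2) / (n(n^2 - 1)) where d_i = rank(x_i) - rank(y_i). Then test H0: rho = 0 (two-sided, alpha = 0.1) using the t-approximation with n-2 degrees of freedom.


Step 1: Rank x and y separately (midranks; no ties here).
rank(x): 1->1, 17->8, 9->5, 16->7, 2->2, 3->3, 7->4, 13->6
rank(y): 4->3, 12->7, 9->5, 2->1, 16->8, 6->4, 10->6, 3->2
Step 2: d_i = R_x(i) - R_y(i); compute d_i^2.
  (1-3)^2=4, (8-7)^2=1, (5-5)^2=0, (7-1)^2=36, (2-8)^2=36, (3-4)^2=1, (4-6)^2=4, (6-2)^2=16
sum(d^2) = 98.
Step 3: rho = 1 - 6*98 / (8*(8^2 - 1)) = 1 - 588/504 = -0.166667.
Step 4: Under H0, t = rho * sqrt((n-2)/(1-rho^2)) = -0.4140 ~ t(6).
Step 5: Two-sided p-value from the t-distribution with 6 df = 0.693239.
Step 6: alpha = 0.1. fail to reject H0.

rho = -0.1667, p = 0.693239, fail to reject H0 at alpha = 0.1.


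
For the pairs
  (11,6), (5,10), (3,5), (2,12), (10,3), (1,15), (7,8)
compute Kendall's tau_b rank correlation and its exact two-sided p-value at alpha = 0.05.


Step 1: Enumerate the 21 unordered pairs (i,j) with i<j and classify each by sign(x_j-x_i) * sign(y_j-y_i).
  (1,2):dx=-6,dy=+4->D; (1,3):dx=-8,dy=-1->C; (1,4):dx=-9,dy=+6->D; (1,5):dx=-1,dy=-3->C
  (1,6):dx=-10,dy=+9->D; (1,7):dx=-4,dy=+2->D; (2,3):dx=-2,dy=-5->C; (2,4):dx=-3,dy=+2->D
  (2,5):dx=+5,dy=-7->D; (2,6):dx=-4,dy=+5->D; (2,7):dx=+2,dy=-2->D; (3,4):dx=-1,dy=+7->D
  (3,5):dx=+7,dy=-2->D; (3,6):dx=-2,dy=+10->D; (3,7):dx=+4,dy=+3->C; (4,5):dx=+8,dy=-9->D
  (4,6):dx=-1,dy=+3->D; (4,7):dx=+5,dy=-4->D; (5,6):dx=-9,dy=+12->D; (5,7):dx=-3,dy=+5->D
  (6,7):dx=+6,dy=-7->D
Step 2: C = 4, D = 17, total pairs = 21.
Step 3: tau = (C - D)/(n(n-1)/2) = (4 - 17)/21 = -0.619048.
Step 4: Exact two-sided p-value (enumerate n! = 5040 permutations of y under H0): p = 0.069048.
Step 5: alpha = 0.05. fail to reject H0.

tau_b = -0.6190 (C=4, D=17), p = 0.069048, fail to reject H0.


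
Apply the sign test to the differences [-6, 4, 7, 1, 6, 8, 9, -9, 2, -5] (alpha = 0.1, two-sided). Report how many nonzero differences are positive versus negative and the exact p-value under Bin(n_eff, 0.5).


Step 1: Discard zero differences. Original n = 10; n_eff = number of nonzero differences = 10.
Nonzero differences (with sign): -6, +4, +7, +1, +6, +8, +9, -9, +2, -5
Step 2: Count signs: positive = 7, negative = 3.
Step 3: Under H0: P(positive) = 0.5, so the number of positives S ~ Bin(10, 0.5).
Step 4: Two-sided exact p-value = sum of Bin(10,0.5) probabilities at or below the observed probability = 0.343750.
Step 5: alpha = 0.1. fail to reject H0.

n_eff = 10, pos = 7, neg = 3, p = 0.343750, fail to reject H0.


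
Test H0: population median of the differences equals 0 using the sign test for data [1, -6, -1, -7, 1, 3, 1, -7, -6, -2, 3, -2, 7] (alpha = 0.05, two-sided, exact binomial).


Step 1: Discard zero differences. Original n = 13; n_eff = number of nonzero differences = 13.
Nonzero differences (with sign): +1, -6, -1, -7, +1, +3, +1, -7, -6, -2, +3, -2, +7
Step 2: Count signs: positive = 6, negative = 7.
Step 3: Under H0: P(positive) = 0.5, so the number of positives S ~ Bin(13, 0.5).
Step 4: Two-sided exact p-value = sum of Bin(13,0.5) probabilities at or below the observed probability = 1.000000.
Step 5: alpha = 0.05. fail to reject H0.

n_eff = 13, pos = 6, neg = 7, p = 1.000000, fail to reject H0.


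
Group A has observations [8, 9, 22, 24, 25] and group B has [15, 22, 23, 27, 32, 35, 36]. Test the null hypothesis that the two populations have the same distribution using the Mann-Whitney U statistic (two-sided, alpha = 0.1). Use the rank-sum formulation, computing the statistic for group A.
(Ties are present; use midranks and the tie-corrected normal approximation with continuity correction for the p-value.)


Step 1: Combine and sort all 12 observations; assign midranks.
sorted (value, group): (8,X), (9,X), (15,Y), (22,X), (22,Y), (23,Y), (24,X), (25,X), (27,Y), (32,Y), (35,Y), (36,Y)
ranks: 8->1, 9->2, 15->3, 22->4.5, 22->4.5, 23->6, 24->7, 25->8, 27->9, 32->10, 35->11, 36->12
Step 2: Rank sum for X: R1 = 1 + 2 + 4.5 + 7 + 8 = 22.5.
Step 3: U_X = R1 - n1(n1+1)/2 = 22.5 - 5*6/2 = 22.5 - 15 = 7.5.
       U_Y = n1*n2 - U_X = 35 - 7.5 = 27.5.
Step 4: Ties are present, so use the tie-corrected normal approximation (with continuity correction) for the p-value.
Step 5: p-value = 0.122225; compare to alpha = 0.1. fail to reject H0.

U_X = 7.5, p = 0.122225, fail to reject H0 at alpha = 0.1.


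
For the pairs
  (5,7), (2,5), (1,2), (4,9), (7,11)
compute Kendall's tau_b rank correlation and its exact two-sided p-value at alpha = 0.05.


Step 1: Enumerate the 10 unordered pairs (i,j) with i<j and classify each by sign(x_j-x_i) * sign(y_j-y_i).
  (1,2):dx=-3,dy=-2->C; (1,3):dx=-4,dy=-5->C; (1,4):dx=-1,dy=+2->D; (1,5):dx=+2,dy=+4->C
  (2,3):dx=-1,dy=-3->C; (2,4):dx=+2,dy=+4->C; (2,5):dx=+5,dy=+6->C; (3,4):dx=+3,dy=+7->C
  (3,5):dx=+6,dy=+9->C; (4,5):dx=+3,dy=+2->C
Step 2: C = 9, D = 1, total pairs = 10.
Step 3: tau = (C - D)/(n(n-1)/2) = (9 - 1)/10 = 0.800000.
Step 4: Exact two-sided p-value (enumerate n! = 120 permutations of y under H0): p = 0.083333.
Step 5: alpha = 0.05. fail to reject H0.

tau_b = 0.8000 (C=9, D=1), p = 0.083333, fail to reject H0.


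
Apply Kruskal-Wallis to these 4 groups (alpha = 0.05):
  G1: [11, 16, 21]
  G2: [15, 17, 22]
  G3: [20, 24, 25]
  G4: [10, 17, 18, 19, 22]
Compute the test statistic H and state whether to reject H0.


Step 1: Combine all N = 14 observations and assign midranks.
sorted (value, group, rank): (10,G4,1), (11,G1,2), (15,G2,3), (16,G1,4), (17,G2,5.5), (17,G4,5.5), (18,G4,7), (19,G4,8), (20,G3,9), (21,G1,10), (22,G2,11.5), (22,G4,11.5), (24,G3,13), (25,G3,14)
Step 2: Sum ranks within each group.
R_1 = 16 (n_1 = 3)
R_2 = 20 (n_2 = 3)
R_3 = 36 (n_3 = 3)
R_4 = 33 (n_4 = 5)
Step 3: H = 12/(N(N+1)) * sum(R_i^2/n_i) - 3(N+1)
     = 12/(14*15) * (16^2/3 + 20^2/3 + 36^2/3 + 33^2/5) - 3*15
     = 0.057143 * 868.467 - 45
     = 4.626667.
Step 4: Ties present; correction factor C = 1 - 12/(14^3 - 14) = 0.995604. Corrected H = 4.626667 / 0.995604 = 4.647093.
Step 5: Under H0, H ~ chi^2(3); p-value = 0.199539.
Step 6: alpha = 0.05. fail to reject H0.

H = 4.6471, df = 3, p = 0.199539, fail to reject H0.


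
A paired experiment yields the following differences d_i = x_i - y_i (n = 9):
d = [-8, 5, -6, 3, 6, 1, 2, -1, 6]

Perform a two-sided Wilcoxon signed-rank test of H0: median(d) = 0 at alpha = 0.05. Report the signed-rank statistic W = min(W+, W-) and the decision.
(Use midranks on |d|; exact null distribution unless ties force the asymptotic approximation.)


Step 1: Drop any zero differences (none here) and take |d_i|.
|d| = [8, 5, 6, 3, 6, 1, 2, 1, 6]
Step 2: Midrank |d_i| (ties get averaged ranks).
ranks: |8|->9, |5|->5, |6|->7, |3|->4, |6|->7, |1|->1.5, |2|->3, |1|->1.5, |6|->7
Step 3: Attach original signs; sum ranks with positive sign and with negative sign.
W+ = 5 + 4 + 7 + 1.5 + 3 + 7 = 27.5
W- = 9 + 7 + 1.5 = 17.5
(Check: W+ + W- = 45 should equal n(n+1)/2 = 45.)
Step 4: Test statistic W = min(W+, W-) = 17.5.
Step 5: Ties in |d|, so use the tie-corrected normal approximation.
        E[W] = n(n+1)/4 = 9*10/4 = 22.5.
        Tie groups: |d|=1 (t=2), |d|=6 (t=3); sum(t^3 - t) = 30.
        Var[W] = n(n+1)(2n+1)/24 - sum(t^3-t)/48 = 1710/24 - 30/48 = 70.625.
        z = (W - E[W]) / sqrt(Var[W]) = (17.5 - 22.5) / 8.4039 = -0.5950.
        Two-sided p = 2*Phi(z) = 0.551867.
Step 6: alpha = 0.05. fail to reject H0.

W+ = 27.5, W- = 17.5, W = min = 17.5, p = 0.551867, fail to reject H0.


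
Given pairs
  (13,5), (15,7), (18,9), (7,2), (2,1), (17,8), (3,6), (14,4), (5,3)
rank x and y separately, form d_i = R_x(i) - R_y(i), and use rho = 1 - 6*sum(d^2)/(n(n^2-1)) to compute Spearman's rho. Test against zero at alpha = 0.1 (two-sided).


Step 1: Rank x and y separately (midranks; no ties here).
rank(x): 13->5, 15->7, 18->9, 7->4, 2->1, 17->8, 3->2, 14->6, 5->3
rank(y): 5->5, 7->7, 9->9, 2->2, 1->1, 8->8, 6->6, 4->4, 3->3
Step 2: d_i = R_x(i) - R_y(i); compute d_i^2.
  (5-5)^2=0, (7-7)^2=0, (9-9)^2=0, (4-2)^2=4, (1-1)^2=0, (8-8)^2=0, (2-6)^2=16, (6-4)^2=4, (3-3)^2=0
sum(d^2) = 24.
Step 3: rho = 1 - 6*24 / (9*(9^2 - 1)) = 1 - 144/720 = 0.800000.
Step 4: Under H0, t = rho * sqrt((n-2)/(1-rho^2)) = 3.5277 ~ t(7).
Step 5: Two-sided p-value from the t-distribution with 7 df = 0.009628.
Step 6: alpha = 0.1. reject H0.

rho = 0.8000, p = 0.009628, reject H0 at alpha = 0.1.


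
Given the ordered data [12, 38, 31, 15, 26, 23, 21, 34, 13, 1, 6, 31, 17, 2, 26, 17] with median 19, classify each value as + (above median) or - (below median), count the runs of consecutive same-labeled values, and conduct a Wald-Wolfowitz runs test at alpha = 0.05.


Step 1: Compute median = 19; label A = above, B = below.
Labels in order: BAABAAAABBBABBAB  (n_A = 8, n_B = 8)
Step 2: Count runs R = 9.
Step 3: Under H0 (random ordering), E[R] = 2*n_A*n_B/(n_A+n_B) + 1 = 2*8*8/16 + 1 = 9.0000.
        Var[R] = 2*n_A*n_B*(2*n_A*n_B - n_A - n_B) / ((n_A+n_B)^2 * (n_A+n_B-1)) = 14336/3840 = 3.7333.
        SD[R] = 1.9322.
Step 4: R = E[R], so z = 0 with no continuity correction.
Step 5: Two-sided p-value via normal approximation = 2*(1 - Phi(|z|)) = 1.000000.
Step 6: alpha = 0.05. fail to reject H0.

R = 9, z = 0.0000, p = 1.000000, fail to reject H0.


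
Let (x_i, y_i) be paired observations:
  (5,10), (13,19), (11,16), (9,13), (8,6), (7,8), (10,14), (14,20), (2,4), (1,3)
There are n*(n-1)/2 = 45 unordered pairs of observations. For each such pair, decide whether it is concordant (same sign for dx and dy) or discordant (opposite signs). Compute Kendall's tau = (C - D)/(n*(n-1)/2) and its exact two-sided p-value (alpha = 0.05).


Step 1: Enumerate the 45 unordered pairs (i,j) with i<j and classify each by sign(x_j-x_i) * sign(y_j-y_i).
  (1,2):dx=+8,dy=+9->C; (1,3):dx=+6,dy=+6->C; (1,4):dx=+4,dy=+3->C; (1,5):dx=+3,dy=-4->D
  (1,6):dx=+2,dy=-2->D; (1,7):dx=+5,dy=+4->C; (1,8):dx=+9,dy=+10->C; (1,9):dx=-3,dy=-6->C
  (1,10):dx=-4,dy=-7->C; (2,3):dx=-2,dy=-3->C; (2,4):dx=-4,dy=-6->C; (2,5):dx=-5,dy=-13->C
  (2,6):dx=-6,dy=-11->C; (2,7):dx=-3,dy=-5->C; (2,8):dx=+1,dy=+1->C; (2,9):dx=-11,dy=-15->C
  (2,10):dx=-12,dy=-16->C; (3,4):dx=-2,dy=-3->C; (3,5):dx=-3,dy=-10->C; (3,6):dx=-4,dy=-8->C
  (3,7):dx=-1,dy=-2->C; (3,8):dx=+3,dy=+4->C; (3,9):dx=-9,dy=-12->C; (3,10):dx=-10,dy=-13->C
  (4,5):dx=-1,dy=-7->C; (4,6):dx=-2,dy=-5->C; (4,7):dx=+1,dy=+1->C; (4,8):dx=+5,dy=+7->C
  (4,9):dx=-7,dy=-9->C; (4,10):dx=-8,dy=-10->C; (5,6):dx=-1,dy=+2->D; (5,7):dx=+2,dy=+8->C
  (5,8):dx=+6,dy=+14->C; (5,9):dx=-6,dy=-2->C; (5,10):dx=-7,dy=-3->C; (6,7):dx=+3,dy=+6->C
  (6,8):dx=+7,dy=+12->C; (6,9):dx=-5,dy=-4->C; (6,10):dx=-6,dy=-5->C; (7,8):dx=+4,dy=+6->C
  (7,9):dx=-8,dy=-10->C; (7,10):dx=-9,dy=-11->C; (8,9):dx=-12,dy=-16->C; (8,10):dx=-13,dy=-17->C
  (9,10):dx=-1,dy=-1->C
Step 2: C = 42, D = 3, total pairs = 45.
Step 3: tau = (C - D)/(n(n-1)/2) = (42 - 3)/45 = 0.866667.
Step 4: Exact two-sided p-value (enumerate n! = 3628800 permutations of y under H0): p = 0.000115.
Step 5: alpha = 0.05. reject H0.

tau_b = 0.8667 (C=42, D=3), p = 0.000115, reject H0.


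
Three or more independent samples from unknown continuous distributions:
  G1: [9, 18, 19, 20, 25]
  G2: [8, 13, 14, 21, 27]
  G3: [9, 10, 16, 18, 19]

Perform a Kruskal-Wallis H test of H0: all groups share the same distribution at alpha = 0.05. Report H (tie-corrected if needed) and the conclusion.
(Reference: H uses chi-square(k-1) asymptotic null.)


Step 1: Combine all N = 15 observations and assign midranks.
sorted (value, group, rank): (8,G2,1), (9,G1,2.5), (9,G3,2.5), (10,G3,4), (13,G2,5), (14,G2,6), (16,G3,7), (18,G1,8.5), (18,G3,8.5), (19,G1,10.5), (19,G3,10.5), (20,G1,12), (21,G2,13), (25,G1,14), (27,G2,15)
Step 2: Sum ranks within each group.
R_1 = 47.5 (n_1 = 5)
R_2 = 40 (n_2 = 5)
R_3 = 32.5 (n_3 = 5)
Step 3: H = 12/(N(N+1)) * sum(R_i^2/n_i) - 3(N+1)
     = 12/(15*16) * (47.5^2/5 + 40^2/5 + 32.5^2/5) - 3*16
     = 0.050000 * 982.5 - 48
     = 1.125000.
Step 4: Ties present; correction factor C = 1 - 18/(15^3 - 15) = 0.994643. Corrected H = 1.125000 / 0.994643 = 1.131059.
Step 5: Under H0, H ~ chi^2(2); p-value = 0.568059.
Step 6: alpha = 0.05. fail to reject H0.

H = 1.1311, df = 2, p = 0.568059, fail to reject H0.


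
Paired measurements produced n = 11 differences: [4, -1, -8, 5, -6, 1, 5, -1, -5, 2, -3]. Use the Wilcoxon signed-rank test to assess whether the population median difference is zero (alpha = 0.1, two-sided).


Step 1: Drop any zero differences (none here) and take |d_i|.
|d| = [4, 1, 8, 5, 6, 1, 5, 1, 5, 2, 3]
Step 2: Midrank |d_i| (ties get averaged ranks).
ranks: |4|->6, |1|->2, |8|->11, |5|->8, |6|->10, |1|->2, |5|->8, |1|->2, |5|->8, |2|->4, |3|->5
Step 3: Attach original signs; sum ranks with positive sign and with negative sign.
W+ = 6 + 8 + 2 + 8 + 4 = 28
W- = 2 + 11 + 10 + 2 + 8 + 5 = 38
(Check: W+ + W- = 66 should equal n(n+1)/2 = 66.)
Step 4: Test statistic W = min(W+, W-) = 28.
Step 5: Ties in |d|, so use the tie-corrected normal approximation.
        E[W] = n(n+1)/4 = 11*12/4 = 33.
        Tie groups: |d|=1 (t=3), |d|=5 (t=3); sum(t^3 - t) = 48.
        Var[W] = n(n+1)(2n+1)/24 - sum(t^3-t)/48 = 3036/24 - 48/48 = 125.5.
        z = (W - E[W]) / sqrt(Var[W]) = (28 - 33) / 11.2027 = -0.4463.
        Two-sided p = 2*Phi(z) = 0.655365.
Step 6: alpha = 0.1. fail to reject H0.

W+ = 28, W- = 38, W = min = 28, p = 0.655365, fail to reject H0.


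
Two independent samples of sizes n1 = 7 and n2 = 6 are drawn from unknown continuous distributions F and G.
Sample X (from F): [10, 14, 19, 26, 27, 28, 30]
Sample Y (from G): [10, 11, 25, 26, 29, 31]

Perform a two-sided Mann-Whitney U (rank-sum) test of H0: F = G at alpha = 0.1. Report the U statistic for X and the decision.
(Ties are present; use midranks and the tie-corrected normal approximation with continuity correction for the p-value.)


Step 1: Combine and sort all 13 observations; assign midranks.
sorted (value, group): (10,X), (10,Y), (11,Y), (14,X), (19,X), (25,Y), (26,X), (26,Y), (27,X), (28,X), (29,Y), (30,X), (31,Y)
ranks: 10->1.5, 10->1.5, 11->3, 14->4, 19->5, 25->6, 26->7.5, 26->7.5, 27->9, 28->10, 29->11, 30->12, 31->13
Step 2: Rank sum for X: R1 = 1.5 + 4 + 5 + 7.5 + 9 + 10 + 12 = 49.
Step 3: U_X = R1 - n1(n1+1)/2 = 49 - 7*8/2 = 49 - 28 = 21.
       U_Y = n1*n2 - U_X = 42 - 21 = 21.
Step 4: Ties are present, so use the tie-corrected normal approximation (with continuity correction) for the p-value.
Step 5: p-value = 1.000000; compare to alpha = 0.1. fail to reject H0.

U_X = 21, p = 1.000000, fail to reject H0 at alpha = 0.1.


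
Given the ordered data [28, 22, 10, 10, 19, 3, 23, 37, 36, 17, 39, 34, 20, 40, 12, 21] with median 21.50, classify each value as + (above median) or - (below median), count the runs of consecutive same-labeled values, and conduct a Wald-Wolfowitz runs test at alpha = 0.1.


Step 1: Compute median = 21.50; label A = above, B = below.
Labels in order: AABBBBAAABAABABB  (n_A = 8, n_B = 8)
Step 2: Count runs R = 8.
Step 3: Under H0 (random ordering), E[R] = 2*n_A*n_B/(n_A+n_B) + 1 = 2*8*8/16 + 1 = 9.0000.
        Var[R] = 2*n_A*n_B*(2*n_A*n_B - n_A - n_B) / ((n_A+n_B)^2 * (n_A+n_B-1)) = 14336/3840 = 3.7333.
        SD[R] = 1.9322.
Step 4: Continuity-corrected z = (R + 0.5 - E[R]) / SD[R] = (8 + 0.5 - 9.0000) / 1.9322 = -0.2588.
Step 5: Two-sided p-value via normal approximation = 2*(1 - Phi(|z|)) = 0.795809.
Step 6: alpha = 0.1. fail to reject H0.

R = 8, z = -0.2588, p = 0.795809, fail to reject H0.


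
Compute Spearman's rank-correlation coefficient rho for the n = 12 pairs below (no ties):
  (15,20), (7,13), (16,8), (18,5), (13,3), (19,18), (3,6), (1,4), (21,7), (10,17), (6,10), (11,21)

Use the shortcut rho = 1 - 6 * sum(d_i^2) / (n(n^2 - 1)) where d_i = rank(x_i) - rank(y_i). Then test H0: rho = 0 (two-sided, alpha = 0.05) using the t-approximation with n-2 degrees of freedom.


Step 1: Rank x and y separately (midranks; no ties here).
rank(x): 15->8, 7->4, 16->9, 18->10, 13->7, 19->11, 3->2, 1->1, 21->12, 10->5, 6->3, 11->6
rank(y): 20->11, 13->8, 8->6, 5->3, 3->1, 18->10, 6->4, 4->2, 7->5, 17->9, 10->7, 21->12
Step 2: d_i = R_x(i) - R_y(i); compute d_i^2.
  (8-11)^2=9, (4-8)^2=16, (9-6)^2=9, (10-3)^2=49, (7-1)^2=36, (11-10)^2=1, (2-4)^2=4, (1-2)^2=1, (12-5)^2=49, (5-9)^2=16, (3-7)^2=16, (6-12)^2=36
sum(d^2) = 242.
Step 3: rho = 1 - 6*242 / (12*(12^2 - 1)) = 1 - 1452/1716 = 0.153846.
Step 4: Under H0, t = rho * sqrt((n-2)/(1-rho^2)) = 0.4924 ~ t(10).
Step 5: Two-sided p-value from the t-distribution with 10 df = 0.633091.
Step 6: alpha = 0.05. fail to reject H0.

rho = 0.1538, p = 0.633091, fail to reject H0 at alpha = 0.05.


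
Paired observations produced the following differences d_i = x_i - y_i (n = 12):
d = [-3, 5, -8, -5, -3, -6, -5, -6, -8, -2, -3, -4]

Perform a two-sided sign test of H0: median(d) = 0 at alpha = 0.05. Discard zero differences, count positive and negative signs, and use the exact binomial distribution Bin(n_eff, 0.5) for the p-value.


Step 1: Discard zero differences. Original n = 12; n_eff = number of nonzero differences = 12.
Nonzero differences (with sign): -3, +5, -8, -5, -3, -6, -5, -6, -8, -2, -3, -4
Step 2: Count signs: positive = 1, negative = 11.
Step 3: Under H0: P(positive) = 0.5, so the number of positives S ~ Bin(12, 0.5).
Step 4: Two-sided exact p-value = sum of Bin(12,0.5) probabilities at or below the observed probability = 0.006348.
Step 5: alpha = 0.05. reject H0.

n_eff = 12, pos = 1, neg = 11, p = 0.006348, reject H0.


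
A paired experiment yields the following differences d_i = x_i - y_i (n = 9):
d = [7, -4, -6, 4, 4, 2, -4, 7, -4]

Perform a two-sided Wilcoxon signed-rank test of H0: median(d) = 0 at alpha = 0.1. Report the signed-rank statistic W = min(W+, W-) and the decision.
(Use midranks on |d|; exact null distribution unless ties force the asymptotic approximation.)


Step 1: Drop any zero differences (none here) and take |d_i|.
|d| = [7, 4, 6, 4, 4, 2, 4, 7, 4]
Step 2: Midrank |d_i| (ties get averaged ranks).
ranks: |7|->8.5, |4|->4, |6|->7, |4|->4, |4|->4, |2|->1, |4|->4, |7|->8.5, |4|->4
Step 3: Attach original signs; sum ranks with positive sign and with negative sign.
W+ = 8.5 + 4 + 4 + 1 + 8.5 = 26
W- = 4 + 7 + 4 + 4 = 19
(Check: W+ + W- = 45 should equal n(n+1)/2 = 45.)
Step 4: Test statistic W = min(W+, W-) = 19.
Step 5: Ties in |d|, so use the tie-corrected normal approximation.
        E[W] = n(n+1)/4 = 9*10/4 = 22.5.
        Tie groups: |d|=4 (t=5), |d|=7 (t=2); sum(t^3 - t) = 126.
        Var[W] = n(n+1)(2n+1)/24 - sum(t^3-t)/48 = 1710/24 - 126/48 = 68.625.
        z = (W - E[W]) / sqrt(Var[W]) = (19 - 22.5) / 8.2840 = -0.4225.
        Two-sided p = 2*Phi(z) = 0.672660.
Step 6: alpha = 0.1. fail to reject H0.

W+ = 26, W- = 19, W = min = 19, p = 0.672660, fail to reject H0.


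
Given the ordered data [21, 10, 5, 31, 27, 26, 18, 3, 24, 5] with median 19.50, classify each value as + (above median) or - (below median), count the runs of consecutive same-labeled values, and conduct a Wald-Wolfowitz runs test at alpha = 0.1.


Step 1: Compute median = 19.50; label A = above, B = below.
Labels in order: ABBAAABBAB  (n_A = 5, n_B = 5)
Step 2: Count runs R = 6.
Step 3: Under H0 (random ordering), E[R] = 2*n_A*n_B/(n_A+n_B) + 1 = 2*5*5/10 + 1 = 6.0000.
        Var[R] = 2*n_A*n_B*(2*n_A*n_B - n_A - n_B) / ((n_A+n_B)^2 * (n_A+n_B-1)) = 2000/900 = 2.2222.
        SD[R] = 1.4907.
Step 4: R = E[R], so z = 0 with no continuity correction.
Step 5: Two-sided p-value via normal approximation = 2*(1 - Phi(|z|)) = 1.000000.
Step 6: alpha = 0.1. fail to reject H0.

R = 6, z = 0.0000, p = 1.000000, fail to reject H0.


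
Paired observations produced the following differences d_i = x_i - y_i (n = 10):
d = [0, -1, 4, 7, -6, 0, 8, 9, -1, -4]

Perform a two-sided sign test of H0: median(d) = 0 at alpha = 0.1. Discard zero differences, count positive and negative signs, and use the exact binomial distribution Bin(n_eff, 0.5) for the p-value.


Step 1: Discard zero differences. Original n = 10; n_eff = number of nonzero differences = 8.
Nonzero differences (with sign): -1, +4, +7, -6, +8, +9, -1, -4
Step 2: Count signs: positive = 4, negative = 4.
Step 3: Under H0: P(positive) = 0.5, so the number of positives S ~ Bin(8, 0.5).
Step 4: Two-sided exact p-value = sum of Bin(8,0.5) probabilities at or below the observed probability = 1.000000.
Step 5: alpha = 0.1. fail to reject H0.

n_eff = 8, pos = 4, neg = 4, p = 1.000000, fail to reject H0.


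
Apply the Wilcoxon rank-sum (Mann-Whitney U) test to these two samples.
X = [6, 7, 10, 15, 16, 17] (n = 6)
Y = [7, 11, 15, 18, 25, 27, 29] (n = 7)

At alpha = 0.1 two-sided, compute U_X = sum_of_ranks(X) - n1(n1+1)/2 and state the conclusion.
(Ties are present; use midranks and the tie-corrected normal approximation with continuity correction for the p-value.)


Step 1: Combine and sort all 13 observations; assign midranks.
sorted (value, group): (6,X), (7,X), (7,Y), (10,X), (11,Y), (15,X), (15,Y), (16,X), (17,X), (18,Y), (25,Y), (27,Y), (29,Y)
ranks: 6->1, 7->2.5, 7->2.5, 10->4, 11->5, 15->6.5, 15->6.5, 16->8, 17->9, 18->10, 25->11, 27->12, 29->13
Step 2: Rank sum for X: R1 = 1 + 2.5 + 4 + 6.5 + 8 + 9 = 31.
Step 3: U_X = R1 - n1(n1+1)/2 = 31 - 6*7/2 = 31 - 21 = 10.
       U_Y = n1*n2 - U_X = 42 - 10 = 32.
Step 4: Ties are present, so use the tie-corrected normal approximation (with continuity correction) for the p-value.
Step 5: p-value = 0.132546; compare to alpha = 0.1. fail to reject H0.

U_X = 10, p = 0.132546, fail to reject H0 at alpha = 0.1.


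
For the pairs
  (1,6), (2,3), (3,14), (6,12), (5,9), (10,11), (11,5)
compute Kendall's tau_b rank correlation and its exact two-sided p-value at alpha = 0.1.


Step 1: Enumerate the 21 unordered pairs (i,j) with i<j and classify each by sign(x_j-x_i) * sign(y_j-y_i).
  (1,2):dx=+1,dy=-3->D; (1,3):dx=+2,dy=+8->C; (1,4):dx=+5,dy=+6->C; (1,5):dx=+4,dy=+3->C
  (1,6):dx=+9,dy=+5->C; (1,7):dx=+10,dy=-1->D; (2,3):dx=+1,dy=+11->C; (2,4):dx=+4,dy=+9->C
  (2,5):dx=+3,dy=+6->C; (2,6):dx=+8,dy=+8->C; (2,7):dx=+9,dy=+2->C; (3,4):dx=+3,dy=-2->D
  (3,5):dx=+2,dy=-5->D; (3,6):dx=+7,dy=-3->D; (3,7):dx=+8,dy=-9->D; (4,5):dx=-1,dy=-3->C
  (4,6):dx=+4,dy=-1->D; (4,7):dx=+5,dy=-7->D; (5,6):dx=+5,dy=+2->C; (5,7):dx=+6,dy=-4->D
  (6,7):dx=+1,dy=-6->D
Step 2: C = 11, D = 10, total pairs = 21.
Step 3: tau = (C - D)/(n(n-1)/2) = (11 - 10)/21 = 0.047619.
Step 4: Exact two-sided p-value (enumerate n! = 5040 permutations of y under H0): p = 1.000000.
Step 5: alpha = 0.1. fail to reject H0.

tau_b = 0.0476 (C=11, D=10), p = 1.000000, fail to reject H0.
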